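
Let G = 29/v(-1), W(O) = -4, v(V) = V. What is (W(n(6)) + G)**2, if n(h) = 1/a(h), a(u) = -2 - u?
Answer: 1089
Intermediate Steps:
n(h) = 1/(-2 - h)
G = -29 (G = 29/(-1) = 29*(-1) = -29)
(W(n(6)) + G)**2 = (-4 - 29)**2 = (-33)**2 = 1089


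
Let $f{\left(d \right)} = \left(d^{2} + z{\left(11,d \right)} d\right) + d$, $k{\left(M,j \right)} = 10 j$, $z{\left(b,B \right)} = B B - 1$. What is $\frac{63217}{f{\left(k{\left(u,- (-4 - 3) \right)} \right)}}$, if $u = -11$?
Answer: $\frac{9031}{49700} \approx 0.18171$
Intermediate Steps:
$z{\left(b,B \right)} = -1 + B^{2}$ ($z{\left(b,B \right)} = B^{2} - 1 = -1 + B^{2}$)
$f{\left(d \right)} = d + d^{2} + d \left(-1 + d^{2}\right)$ ($f{\left(d \right)} = \left(d^{2} + \left(-1 + d^{2}\right) d\right) + d = \left(d^{2} + d \left(-1 + d^{2}\right)\right) + d = d + d^{2} + d \left(-1 + d^{2}\right)$)
$\frac{63217}{f{\left(k{\left(u,- (-4 - 3) \right)} \right)}} = \frac{63217}{\left(10 \left(- (-4 - 3)\right)\right)^{2} \left(1 + 10 \left(- (-4 - 3)\right)\right)} = \frac{63217}{\left(10 \left(\left(-1\right) \left(-7\right)\right)\right)^{2} \left(1 + 10 \left(\left(-1\right) \left(-7\right)\right)\right)} = \frac{63217}{\left(10 \cdot 7\right)^{2} \left(1 + 10 \cdot 7\right)} = \frac{63217}{70^{2} \left(1 + 70\right)} = \frac{63217}{4900 \cdot 71} = \frac{63217}{347900} = 63217 \cdot \frac{1}{347900} = \frac{9031}{49700}$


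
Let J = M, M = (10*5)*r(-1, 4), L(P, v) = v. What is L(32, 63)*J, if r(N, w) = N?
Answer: -3150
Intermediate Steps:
M = -50 (M = (10*5)*(-1) = 50*(-1) = -50)
J = -50
L(32, 63)*J = 63*(-50) = -3150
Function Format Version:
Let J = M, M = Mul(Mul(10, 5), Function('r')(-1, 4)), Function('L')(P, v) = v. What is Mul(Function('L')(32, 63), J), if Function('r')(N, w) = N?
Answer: -3150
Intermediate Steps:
M = -50 (M = Mul(Mul(10, 5), -1) = Mul(50, -1) = -50)
J = -50
Mul(Function('L')(32, 63), J) = Mul(63, -50) = -3150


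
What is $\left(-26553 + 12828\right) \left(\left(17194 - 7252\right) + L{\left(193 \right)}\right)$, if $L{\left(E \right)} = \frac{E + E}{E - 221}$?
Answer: $- \frac{1907706375}{14} \approx -1.3626 \cdot 10^{8}$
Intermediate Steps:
$L{\left(E \right)} = \frac{2 E}{-221 + E}$
$\left(-26553 + 12828\right) \left(\left(17194 - 7252\right) + L{\left(193 \right)}\right) = \left(-26553 + 12828\right) \left(\left(17194 - 7252\right) + 2 \cdot 193 \frac{1}{-221 + 193}\right) = - 13725 \left(\left(17194 - 7252\right) + 2 \cdot 193 \frac{1}{-28}\right) = - 13725 \left(9942 + 2 \cdot 193 \left(- \frac{1}{28}\right)\right) = - 13725 \left(9942 - \frac{193}{14}\right) = \left(-13725\right) \frac{138995}{14} = - \frac{1907706375}{14}$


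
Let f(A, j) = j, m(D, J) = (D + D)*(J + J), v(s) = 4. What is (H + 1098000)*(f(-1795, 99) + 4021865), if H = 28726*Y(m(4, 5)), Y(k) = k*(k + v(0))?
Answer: 780810898918080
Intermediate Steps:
m(D, J) = 4*D*J (m(D, J) = (2*D)*(2*J) = 4*D*J)
Y(k) = k*(4 + k) (Y(k) = k*(k + 4) = k*(4 + k))
H = 193038720 (H = 28726*((4*4*5)*(4 + 4*4*5)) = 28726*(80*(4 + 80)) = 28726*(80*84) = 28726*6720 = 193038720)
(H + 1098000)*(f(-1795, 99) + 4021865) = (193038720 + 1098000)*(99 + 4021865) = 194136720*4021964 = 780810898918080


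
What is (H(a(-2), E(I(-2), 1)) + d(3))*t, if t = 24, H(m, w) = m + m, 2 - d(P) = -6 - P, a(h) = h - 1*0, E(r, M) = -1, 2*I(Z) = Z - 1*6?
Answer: 168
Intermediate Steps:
I(Z) = -3 + Z/2 (I(Z) = (Z - 1*6)/2 = (Z - 6)/2 = (-6 + Z)/2 = -3 + Z/2)
a(h) = h (a(h) = h + 0 = h)
d(P) = 8 + P (d(P) = 2 - (-6 - P) = 2 + (6 + P) = 8 + P)
H(m, w) = 2*m
(H(a(-2), E(I(-2), 1)) + d(3))*t = (2*(-2) + (8 + 3))*24 = (-4 + 11)*24 = 7*24 = 168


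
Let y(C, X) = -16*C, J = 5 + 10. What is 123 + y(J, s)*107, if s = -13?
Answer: -25557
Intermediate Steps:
J = 15
123 + y(J, s)*107 = 123 - 16*15*107 = 123 - 240*107 = 123 - 25680 = -25557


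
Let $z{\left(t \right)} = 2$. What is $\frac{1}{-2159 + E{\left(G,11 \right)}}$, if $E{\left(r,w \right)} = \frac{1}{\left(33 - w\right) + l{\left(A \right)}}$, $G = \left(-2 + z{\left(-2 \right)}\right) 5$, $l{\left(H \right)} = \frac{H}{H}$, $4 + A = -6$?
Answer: $- \frac{23}{49656} \approx -0.00046319$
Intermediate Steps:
$A = -10$ ($A = -4 - 6 = -10$)
$l{\left(H \right)} = 1$
$G = 0$ ($G = \left(-2 + 2\right) 5 = 0 \cdot 5 = 0$)
$E{\left(r,w \right)} = \frac{1}{34 - w}$ ($E{\left(r,w \right)} = \frac{1}{\left(33 - w\right) + 1} = \frac{1}{34 - w}$)
$\frac{1}{-2159 + E{\left(G,11 \right)}} = \frac{1}{-2159 + \frac{1}{34 - 11}} = \frac{1}{-2159 + \frac{1}{23}} = \frac{1}{- \frac{49656}{23}} = - \frac{23}{49656}$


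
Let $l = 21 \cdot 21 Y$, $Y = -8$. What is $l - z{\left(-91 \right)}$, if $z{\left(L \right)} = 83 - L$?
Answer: $-3702$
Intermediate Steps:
$l = -3528$ ($l = 21 \cdot 21 \left(-8\right) = 441 \left(-8\right) = -3528$)
$l - z{\left(-91 \right)} = -3528 - \left(83 - -91\right) = -3528 - \left(83 + 91\right) = -3528 - 174 = -3702$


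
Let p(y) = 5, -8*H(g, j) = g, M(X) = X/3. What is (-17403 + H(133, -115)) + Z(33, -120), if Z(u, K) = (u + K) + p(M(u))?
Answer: -140013/8 ≈ -17502.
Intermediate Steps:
M(X) = X/3 (M(X) = X*(⅓) = X/3)
H(g, j) = -g/8
Z(u, K) = 5 + K + u (Z(u, K) = (u + K) + 5 = (K + u) + 5 = 5 + K + u)
(-17403 + H(133, -115)) + Z(33, -120) = (-17403 - ⅛*133) + (5 - 120 + 33) = (-17403 - 133/8) - 82 = -139357/8 - 82 = -140013/8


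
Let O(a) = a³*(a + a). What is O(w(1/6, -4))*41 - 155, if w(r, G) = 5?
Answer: 51095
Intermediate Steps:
O(a) = 2*a⁴ (O(a) = a³*(2*a) = 2*a⁴)
O(w(1/6, -4))*41 - 155 = (2*5⁴)*41 - 155 = (2*625)*41 - 155 = 1250*41 - 155 = 51250 - 155 = 51095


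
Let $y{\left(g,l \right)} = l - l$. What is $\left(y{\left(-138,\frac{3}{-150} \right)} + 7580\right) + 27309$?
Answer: $34889$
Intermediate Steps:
$y{\left(g,l \right)} = 0$
$\left(y{\left(-138,\frac{3}{-150} \right)} + 7580\right) + 27309 = \left(0 + 7580\right) + 27309 = 7580 + 27309 = 34889$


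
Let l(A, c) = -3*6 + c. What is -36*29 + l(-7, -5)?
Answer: -1067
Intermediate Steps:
l(A, c) = -18 + c
-36*29 + l(-7, -5) = -36*29 + (-18 - 5) = -1044 - 23 = -1067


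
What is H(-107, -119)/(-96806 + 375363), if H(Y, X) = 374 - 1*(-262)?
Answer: 636/278557 ≈ 0.0022832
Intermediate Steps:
H(Y, X) = 636 (H(Y, X) = 374 + 262 = 636)
H(-107, -119)/(-96806 + 375363) = 636/(-96806 + 375363) = 636/278557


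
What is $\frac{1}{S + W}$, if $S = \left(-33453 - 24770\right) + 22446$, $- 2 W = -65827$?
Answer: $- \frac{2}{5727} \approx -0.00034922$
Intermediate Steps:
$W = \frac{65827}{2}$ ($W = \left(- \frac{1}{2}\right) \left(-65827\right) = \frac{65827}{2} \approx 32914.0$)
$S = -35777$ ($S = -58223 + 22446 = -35777$)
$\frac{1}{S + W} = \frac{1}{-35777 + \frac{65827}{2}} = \frac{1}{- \frac{5727}{2}} = - \frac{2}{5727}$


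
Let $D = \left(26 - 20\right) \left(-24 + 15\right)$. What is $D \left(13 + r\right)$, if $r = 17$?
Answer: $-1620$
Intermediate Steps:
$D = -54$ ($D = 6 \left(-9\right) = -54$)
$D \left(13 + r\right) = - 54 \left(13 + 17\right) = \left(-54\right) 30 = -1620$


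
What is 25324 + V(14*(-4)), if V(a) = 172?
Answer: 25496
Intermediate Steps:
25324 + V(14*(-4)) = 25324 + 172 = 25496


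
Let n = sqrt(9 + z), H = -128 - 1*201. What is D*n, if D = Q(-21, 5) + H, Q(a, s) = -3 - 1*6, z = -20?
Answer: -338*I*sqrt(11) ≈ -1121.0*I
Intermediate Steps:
Q(a, s) = -9 (Q(a, s) = -3 - 6 = -9)
H = -329 (H = -128 - 201 = -329)
D = -338 (D = -9 - 329 = -338)
n = I*sqrt(11) (n = sqrt(9 - 20) = sqrt(-11) = I*sqrt(11) ≈ 3.3166*I)
D*n = -338*I*sqrt(11)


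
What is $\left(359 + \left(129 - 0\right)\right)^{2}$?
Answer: $238144$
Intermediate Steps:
$\left(359 + \left(129 - 0\right)\right)^{2} = \left(359 + \left(129 + \left(4 - 4\right)\right)\right)^{2} = \left(359 + \left(129 + 0\right)\right)^{2} = \left(359 + 129\right)^{2} = 488^{2} = 238144$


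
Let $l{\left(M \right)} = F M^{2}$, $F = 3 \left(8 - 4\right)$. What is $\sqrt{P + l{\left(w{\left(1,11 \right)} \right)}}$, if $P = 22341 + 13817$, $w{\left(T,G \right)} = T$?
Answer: $\sqrt{36170} \approx 190.18$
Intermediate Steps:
$F = 12$ ($F = 3 \cdot 4 = 12$)
$l{\left(M \right)} = 12 M^{2}$
$P = 36158$
$\sqrt{P + l{\left(w{\left(1,11 \right)} \right)}} = \sqrt{36158 + 12 \cdot 1^{2}} = \sqrt{36158 + 12 \cdot 1} = \sqrt{36158 + 12} = \sqrt{36170}$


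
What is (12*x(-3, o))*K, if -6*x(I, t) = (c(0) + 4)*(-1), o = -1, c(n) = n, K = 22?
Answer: 176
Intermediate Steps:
x(I, t) = ⅔ (x(I, t) = -(0 + 4)*(-1)/6 = -2*(-1)/3 = -⅙*(-4) = ⅔)
(12*x(-3, o))*K = (12*(⅔))*22 = 8*22 = 176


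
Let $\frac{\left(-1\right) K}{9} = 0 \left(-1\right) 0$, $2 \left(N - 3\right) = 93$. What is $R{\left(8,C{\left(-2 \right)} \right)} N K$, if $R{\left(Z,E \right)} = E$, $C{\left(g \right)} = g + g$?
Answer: $0$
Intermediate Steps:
$C{\left(g \right)} = 2 g$
$N = \frac{99}{2}$ ($N = 3 + \frac{1}{2} \cdot 93 = 3 + \frac{93}{2} = \frac{99}{2} \approx 49.5$)
$K = 0$ ($K = - 9 \cdot 0 \left(-1\right) 0 = - 9 \cdot 0 \cdot 0 = \left(-9\right) 0 = 0$)
$R{\left(8,C{\left(-2 \right)} \right)} N K = 2 \left(-2\right) \frac{99}{2} \cdot 0 = \left(-4\right) \frac{99}{2} \cdot 0 = \left(-198\right) 0 = 0$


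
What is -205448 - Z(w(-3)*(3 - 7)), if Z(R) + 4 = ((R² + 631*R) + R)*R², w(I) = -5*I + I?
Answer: 64380284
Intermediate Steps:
w(I) = -4*I
Z(R) = -4 + R²*(R² + 632*R) (Z(R) = -4 + ((R² + 631*R) + R)*R² = -4 + (R² + 632*R)*R² = -4 + R²*(R² + 632*R))
-205448 - Z(w(-3)*(3 - 7)) = -205448 - (-4 + ((-4*(-3))*(3 - 7))⁴ + 632*((-4*(-3))*(3 - 7))³) = -205448 - (-4 + (12*(-4))⁴ + 632*(12*(-4))³) = -205448 - (-4 + (-48)⁴ + 632*(-48)³) = -205448 - (-4 + 5308416 + 632*(-110592)) = -205448 - (-4 + 5308416 - 69894144) = -205448 - 1*(-64585732) = -205448 + 64585732 = 64380284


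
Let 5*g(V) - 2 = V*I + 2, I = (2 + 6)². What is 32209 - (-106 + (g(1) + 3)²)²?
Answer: 2161504/625 ≈ 3458.4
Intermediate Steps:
I = 64 (I = 8² = 64)
g(V) = ⅘ + 64*V/5 (g(V) = ⅖ + (V*64 + 2)/5 = ⅖ + (64*V + 2)/5 = ⅖ + (2 + 64*V)/5 = ⅖ + (⅖ + 64*V/5) = ⅘ + 64*V/5)
32209 - (-106 + (g(1) + 3)²)² = 32209 - (-106 + ((⅘ + (64/5)*1) + 3)²)² = 32209 - (-106 + ((⅘ + 64/5) + 3)²)² = 32209 - (-106 + (68/5 + 3)²)² = 32209 - (-106 + (83/5)²)² = 32209 - (-106 + 6889/25)² = 32209 - (4239/25)² = 32209 - 1*17969121/625 = 32209 - 17969121/625 = 2161504/625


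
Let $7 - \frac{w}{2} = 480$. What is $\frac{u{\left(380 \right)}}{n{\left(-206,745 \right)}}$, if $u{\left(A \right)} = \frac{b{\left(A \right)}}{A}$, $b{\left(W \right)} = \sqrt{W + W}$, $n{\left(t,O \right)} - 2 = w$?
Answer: $- \frac{\sqrt{190}}{179360} \approx -7.6851 \cdot 10^{-5}$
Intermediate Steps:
$w = -946$ ($w = 14 - 960 = -946$)
$n{\left(t,O \right)} = -944$ ($n{\left(t,O \right)} = 2 - 946 = -944$)
$b{\left(W \right)} = \sqrt{2} \sqrt{W}$ ($b{\left(W \right)} = \sqrt{2 W} = \sqrt{2} \sqrt{W}$)
$u{\left(A \right)} = \frac{\sqrt{2}}{\sqrt{A}}$ ($u{\left(A \right)} = \frac{\sqrt{2} \sqrt{A}}{A} = \frac{\sqrt{2}}{\sqrt{A}}$)
$\frac{u{\left(380 \right)}}{n{\left(-206,745 \right)}} = \frac{\sqrt{2} \frac{1}{\sqrt{380}}}{-944} = \sqrt{2} \frac{\sqrt{95}}{190} \left(- \frac{1}{944}\right) = \frac{\sqrt{190}}{190} \left(- \frac{1}{944}\right) = - \frac{\sqrt{190}}{179360}$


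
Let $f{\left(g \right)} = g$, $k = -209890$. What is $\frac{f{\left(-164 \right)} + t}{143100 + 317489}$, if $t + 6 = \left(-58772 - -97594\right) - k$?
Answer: $\frac{248542}{460589} \approx 0.53962$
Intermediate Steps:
$t = 248706$ ($t = -6 - -248712 = -6 + \left(\left(-58772 + 97594\right) + 209890\right) = -6 + \left(38822 + 209890\right) = -6 + 248712 = 248706$)
$\frac{f{\left(-164 \right)} + t}{143100 + 317489} = \frac{-164 + 248706}{143100 + 317489} = \frac{248542}{460589}$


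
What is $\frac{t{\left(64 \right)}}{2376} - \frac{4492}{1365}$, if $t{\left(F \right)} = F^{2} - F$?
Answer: $- \frac{23932}{15015} \approx -1.5939$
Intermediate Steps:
$\frac{t{\left(64 \right)}}{2376} - \frac{4492}{1365} = \frac{64 \left(-1 + 64\right)}{2376} - \frac{4492}{1365} = 64 \cdot 63 \cdot \frac{1}{2376} - \frac{4492}{1365} = 4032 \cdot \frac{1}{2376} - \frac{4492}{1365} = \frac{56}{33} - \frac{4492}{1365} = - \frac{23932}{15015}$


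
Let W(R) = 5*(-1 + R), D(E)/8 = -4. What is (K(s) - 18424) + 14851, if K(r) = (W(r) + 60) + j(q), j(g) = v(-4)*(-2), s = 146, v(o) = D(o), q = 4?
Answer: -2724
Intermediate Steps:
D(E) = -32 (D(E) = 8*(-4) = -32)
v(o) = -32
W(R) = -5 + 5*R
j(g) = 64 (j(g) = -32*(-2) = 64)
K(r) = 119 + 5*r (K(r) = ((-5 + 5*r) + 60) + 64 = (55 + 5*r) + 64 = 119 + 5*r)
(K(s) - 18424) + 14851 = ((119 + 5*146) - 18424) + 14851 = ((119 + 730) - 18424) + 14851 = (849 - 18424) + 14851 = -17575 + 14851 = -2724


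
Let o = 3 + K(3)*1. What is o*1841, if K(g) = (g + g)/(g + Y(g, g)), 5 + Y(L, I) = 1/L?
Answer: -5523/5 ≈ -1104.6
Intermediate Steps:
Y(L, I) = -5 + 1/L
K(g) = 2*g/(-5 + g + 1/g) (K(g) = (g + g)/(g + (-5 + 1/g)) = (2*g)/(-5 + g + 1/g) = 2*g/(-5 + g + 1/g))
o = -⅗ (o = 3 + (2*3²/(1 + 3*(-5 + 3)))*1 = 3 + (2*9/(1 + 3*(-2)))*1 = 3 + (2*9/(1 - 6))*1 = 3 + (2*9/(-5))*1 = 3 + (2*9*(-⅕))*1 = 3 - 18/5*1 = 3 - 18/5 = -⅗ ≈ -0.60000)
o*1841 = -⅗*1841 = -5523/5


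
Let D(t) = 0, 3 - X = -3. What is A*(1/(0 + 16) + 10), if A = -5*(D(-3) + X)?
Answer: -2415/8 ≈ -301.88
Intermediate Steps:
X = 6 (X = 3 - 1*(-3) = 3 + 3 = 6)
A = -30 (A = -5*(0 + 6) = -5*6 = -30)
A*(1/(0 + 16) + 10) = -30*(1/(0 + 16) + 10) = -30*(1/16 + 10) = -30*161/16 = -2415/8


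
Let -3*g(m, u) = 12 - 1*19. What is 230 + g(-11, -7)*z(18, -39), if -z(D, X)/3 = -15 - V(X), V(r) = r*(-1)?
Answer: 608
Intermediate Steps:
g(m, u) = 7/3 (g(m, u) = -(12 - 1*19)/3 = -(12 - 19)/3 = -⅓*(-7) = 7/3)
V(r) = -r
z(D, X) = 45 - 3*X (z(D, X) = -3*(-15 - (-1)*X) = -3*(-15 + X) = 45 - 3*X)
230 + g(-11, -7)*z(18, -39) = 230 + 7*(45 - 3*(-39))/3 = 230 + 7*(45 + 117)/3 = 230 + (7/3)*162 = 230 + 378 = 608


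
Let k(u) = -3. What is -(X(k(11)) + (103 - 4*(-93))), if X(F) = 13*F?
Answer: -436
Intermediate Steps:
-(X(k(11)) + (103 - 4*(-93))) = -(13*(-3) + (103 - 4*(-93))) = -(-39 + (103 + 372)) = -(-39 + 475) = -1*436 = -436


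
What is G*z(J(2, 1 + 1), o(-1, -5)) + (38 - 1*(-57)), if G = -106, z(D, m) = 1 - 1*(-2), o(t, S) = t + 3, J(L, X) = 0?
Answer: -223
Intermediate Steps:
o(t, S) = 3 + t
z(D, m) = 3 (z(D, m) = 1 + 2 = 3)
G*z(J(2, 1 + 1), o(-1, -5)) + (38 - 1*(-57)) = -106*3 + (38 - 1*(-57)) = -318 + (38 + 57) = -318 + 95 = -223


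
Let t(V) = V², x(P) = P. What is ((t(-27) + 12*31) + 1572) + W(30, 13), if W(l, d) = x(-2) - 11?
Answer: 2660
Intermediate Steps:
W(l, d) = -13 (W(l, d) = -2 - 11 = -13)
((t(-27) + 12*31) + 1572) + W(30, 13) = (((-27)² + 12*31) + 1572) - 13 = ((729 + 372) + 1572) - 13 = (1101 + 1572) - 13 = 2673 - 13 = 2660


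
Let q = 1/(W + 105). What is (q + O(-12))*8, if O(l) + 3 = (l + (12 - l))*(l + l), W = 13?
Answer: -137348/59 ≈ -2327.9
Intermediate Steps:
q = 1/118 (q = 1/(13 + 105) = 1/118 ≈ 0.0084746)
O(l) = -3 + 24*l (O(l) = -3 + (l + (12 - l))*(l + l) = -3 + 12*(2*l) = -3 + 24*l)
(q + O(-12))*8 = (1/118 + (-3 + 24*(-12)))*8 = (1/118 + (-3 - 288))*8 = (1/118 - 291)*8 = -34337/118*8 = -137348/59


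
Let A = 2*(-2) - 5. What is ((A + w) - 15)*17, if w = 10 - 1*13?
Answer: -459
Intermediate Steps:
w = -3 (w = 10 - 13 = -3)
A = -9 (A = -4 - 5 = -9)
((A + w) - 15)*17 = ((-9 - 3) - 15)*17 = (-12 - 15)*17 = -27*17 = -459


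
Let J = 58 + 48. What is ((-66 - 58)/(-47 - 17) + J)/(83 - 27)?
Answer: 1727/896 ≈ 1.9275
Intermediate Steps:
J = 106
((-66 - 58)/(-47 - 17) + J)/(83 - 27) = ((-66 - 58)/(-47 - 17) + 106)/(83 - 27) = (-124/(-64) + 106)/56 = (-124*(-1/64) + 106)/56 = (31/16 + 106)/56 = (1/56)*(1727/16) = 1727/896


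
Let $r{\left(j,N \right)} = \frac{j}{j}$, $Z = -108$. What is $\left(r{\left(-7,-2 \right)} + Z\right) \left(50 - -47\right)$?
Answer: $-10379$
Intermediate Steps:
$r{\left(j,N \right)} = 1$
$\left(r{\left(-7,-2 \right)} + Z\right) \left(50 - -47\right) = \left(1 - 108\right) \left(50 - -47\right) = - 107 \left(50 + 47\right) = \left(-107\right) 97 = -10379$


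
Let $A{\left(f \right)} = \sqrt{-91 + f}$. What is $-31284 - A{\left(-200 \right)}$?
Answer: $-31284 - i \sqrt{291} \approx -31284.0 - 17.059 i$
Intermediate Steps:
$-31284 - A{\left(-200 \right)} = -31284 - \sqrt{-91 - 200} = -31284 - \sqrt{-291} = -31284 - i \sqrt{291}$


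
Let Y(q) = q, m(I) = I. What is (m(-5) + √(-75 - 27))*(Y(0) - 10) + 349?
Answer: 399 - 10*I*√102 ≈ 399.0 - 100.99*I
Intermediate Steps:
(m(-5) + √(-75 - 27))*(Y(0) - 10) + 349 = (-5 + √(-75 - 27))*(0 - 10) + 349 = (-5 + √(-102))*(-10) + 349 = (-5 + I*√102)*(-10) + 349 = (50 - 10*I*√102) + 349 = 399 - 10*I*√102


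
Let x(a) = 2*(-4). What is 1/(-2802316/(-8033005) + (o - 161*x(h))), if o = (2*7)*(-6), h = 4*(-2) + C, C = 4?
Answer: 8033005/9674540336 ≈ 0.00083032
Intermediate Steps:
h = -4 (h = 4*(-2) + 4 = -8 + 4 = -4)
o = -84 (o = 14*(-6) = -84)
x(a) = -8
1/(-2802316/(-8033005) + (o - 161*x(h))) = 1/(-2802316/(-8033005) + (-84 - 161*(-8))) = 1/(-2802316*(-1/8033005) + (-84 + 1288)) = 1/(2802316/8033005 + 1204) = 1/(9674540336/8033005) = 8033005/9674540336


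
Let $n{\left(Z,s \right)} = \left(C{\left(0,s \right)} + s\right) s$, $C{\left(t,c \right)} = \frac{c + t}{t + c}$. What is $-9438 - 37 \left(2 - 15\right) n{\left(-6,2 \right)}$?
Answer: $-6552$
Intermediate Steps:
$C{\left(t,c \right)} = 1$ ($C{\left(t,c \right)} = \frac{c + t}{c + t} = 1$)
$n{\left(Z,s \right)} = s \left(1 + s\right)$ ($n{\left(Z,s \right)} = \left(1 + s\right) s = s \left(1 + s\right)$)
$-9438 - 37 \left(2 - 15\right) n{\left(-6,2 \right)} = -9438 - 37 \left(2 - 15\right) 2 \left(1 + 2\right) = -9438 - 37 \left(-13\right) 2 \cdot 3 = -9438 - \left(-481\right) 6 = -9438 - -2886 = -9438 + 2886 = -6552$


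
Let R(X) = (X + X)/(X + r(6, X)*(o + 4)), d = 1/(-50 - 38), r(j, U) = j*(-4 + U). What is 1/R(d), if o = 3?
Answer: 14827/2 ≈ 7413.5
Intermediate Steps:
d = -1/88 (d = 1/(-88) = -1/88 ≈ -0.011364)
R(X) = 2*X/(-168 + 43*X) (R(X) = (X + X)/(X + (6*(-4 + X))*(3 + 4)) = (2*X)/(X + (-24 + 6*X)*7) = (2*X)/(X + (-168 + 42*X)) = (2*X)/(-168 + 43*X) = 2*X/(-168 + 43*X))
1/R(d) = 1/(2*(-1/88)/(-168 + 43*(-1/88))) = 1/(2*(-1/88)/(-168 - 43/88)) = 1/(2*(-1/88)/(-14827/88)) = 1/(2*(-1/88)*(-88/14827)) = 1/(2/14827) = 14827/2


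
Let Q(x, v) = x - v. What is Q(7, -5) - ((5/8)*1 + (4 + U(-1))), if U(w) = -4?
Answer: 91/8 ≈ 11.375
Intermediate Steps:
Q(7, -5) - ((5/8)*1 + (4 + U(-1))) = (7 - 1*(-5)) - ((5/8)*1 + (4 - 4)) = (7 + 5) - ((5*(⅛))*1 + 0) = 12 - ((5/8)*1 + 0) = 12 - (5/8 + 0) = 12 - 1*5/8 = 12 - 5/8 = 91/8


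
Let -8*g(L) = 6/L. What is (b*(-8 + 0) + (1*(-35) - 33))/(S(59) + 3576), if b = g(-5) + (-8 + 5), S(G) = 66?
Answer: -113/9105 ≈ -0.012411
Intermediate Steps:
g(L) = -3/(4*L)
b = -57/20 (b = -3/4/(-5) + (-8 + 5) = -3/4*(-1/5) - 3 = 3/20 - 3 = -57/20 ≈ -2.8500)
(b*(-8 + 0) + (1*(-35) - 33))/(S(59) + 3576) = (-57*(-8 + 0)/20 + (1*(-35) - 33))/(66 + 3576) = (-57/20*(-8) + (-35 - 33))/3642 = (114/5 - 68)*(1/3642) = -226/5*1/3642 = -113/9105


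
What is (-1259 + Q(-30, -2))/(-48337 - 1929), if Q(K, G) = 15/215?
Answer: 27067/1080719 ≈ 0.025045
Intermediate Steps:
Q(K, G) = 3/43 (Q(K, G) = 15*(1/215) = 3/43)
(-1259 + Q(-30, -2))/(-48337 - 1929) = (-1259 + 3/43)/(-48337 - 1929) = -54134/43/(-50266) = -54134/43*(-1/50266) = 27067/1080719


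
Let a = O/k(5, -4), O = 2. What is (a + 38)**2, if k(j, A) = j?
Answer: 36864/25 ≈ 1474.6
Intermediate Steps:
a = 2/5 ≈ 0.40000
(a + 38)**2 = (2/5 + 38)**2 = (192/5)**2 = 36864/25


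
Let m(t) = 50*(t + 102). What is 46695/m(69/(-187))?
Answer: 582131/63350 ≈ 9.1891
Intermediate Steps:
m(t) = 5100 + 50*t (m(t) = 50*(102 + t) = 5100 + 50*t)
46695/m(69/(-187)) = 46695/(5100 + 50*(69/(-187))) = 46695/(5100 + 50*(69*(-1/187))) = 46695/(5100 + 50*(-69/187)) = 46695/(5100 - 3450/187) = 46695/(950250/187) = 46695*(187/950250) = 582131/63350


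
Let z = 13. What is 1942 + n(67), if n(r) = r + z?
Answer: 2022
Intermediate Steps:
n(r) = 13 + r (n(r) = r + 13 = 13 + r)
1942 + n(67) = 1942 + (13 + 67) = 1942 + 80 = 2022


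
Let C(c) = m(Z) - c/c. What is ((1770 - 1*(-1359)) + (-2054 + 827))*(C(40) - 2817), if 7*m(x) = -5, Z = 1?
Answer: -37528362/7 ≈ -5.3612e+6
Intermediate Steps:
m(x) = -5/7 (m(x) = (⅐)*(-5) = -5/7)
C(c) = -12/7 (C(c) = -5/7 - c/c = -5/7 - 1*1 = -5/7 - 1 = -12/7)
((1770 - 1*(-1359)) + (-2054 + 827))*(C(40) - 2817) = ((1770 - 1*(-1359)) + (-2054 + 827))*(-12/7 - 2817) = ((1770 + 1359) - 1227)*(-19731/7) = (3129 - 1227)*(-19731/7) = 1902*(-19731/7) = -37528362/7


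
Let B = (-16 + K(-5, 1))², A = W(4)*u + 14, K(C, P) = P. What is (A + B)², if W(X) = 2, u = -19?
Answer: 40401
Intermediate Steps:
A = -24 (A = 2*(-19) + 14 = -38 + 14 = -24)
B = 225 (B = (-16 + 1)² = (-15)² = 225)
(A + B)² = (-24 + 225)² = 201² = 40401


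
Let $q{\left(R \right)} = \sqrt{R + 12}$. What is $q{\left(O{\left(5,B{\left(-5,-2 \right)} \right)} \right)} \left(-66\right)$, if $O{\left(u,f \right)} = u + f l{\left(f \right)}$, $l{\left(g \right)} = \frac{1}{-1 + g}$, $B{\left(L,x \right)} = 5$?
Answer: $- 33 \sqrt{73} \approx -281.95$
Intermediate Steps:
$O{\left(u,f \right)} = u + \frac{f}{-1 + f}$
$q{\left(R \right)} = \sqrt{12 + R}$
$q{\left(O{\left(5,B{\left(-5,-2 \right)} \right)} \right)} \left(-66\right) = \sqrt{12 + \frac{5 + 5 \left(-1 + 5\right)}{-1 + 5}} \left(-66\right) = \sqrt{12 + \frac{5 + 5 \cdot 4}{4}} \left(-66\right) = \sqrt{12 + \frac{5 + 20}{4}} \left(-66\right) = \sqrt{12 + \frac{1}{4} \cdot 25} \left(-66\right) = \sqrt{12 + \frac{25}{4}} \left(-66\right) = \sqrt{\frac{73}{4}} \left(-66\right) = \frac{\sqrt{73}}{2} \left(-66\right) = - 33 \sqrt{73}$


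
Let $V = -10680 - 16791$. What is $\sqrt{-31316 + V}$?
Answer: $i \sqrt{58787} \approx 242.46 i$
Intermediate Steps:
$V = -27471$ ($V = -10680 - 16791 = -27471$)
$\sqrt{-31316 + V} = \sqrt{-31316 - 27471} = \sqrt{-58787} = i \sqrt{58787}$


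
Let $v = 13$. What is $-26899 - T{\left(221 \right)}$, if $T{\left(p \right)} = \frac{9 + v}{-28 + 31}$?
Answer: $- \frac{80719}{3} \approx -26906.0$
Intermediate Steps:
$T{\left(p \right)} = \frac{22}{3}$ ($T{\left(p \right)} = \frac{9 + 13}{-28 + 31} = \frac{22}{3}$)
$-26899 - T{\left(221 \right)} = -26899 - \frac{22}{3} = - \frac{80719}{3}$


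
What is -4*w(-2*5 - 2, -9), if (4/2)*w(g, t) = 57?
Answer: -114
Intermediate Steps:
w(g, t) = 57/2 (w(g, t) = (1/2)*57 = 57/2)
-4*w(-2*5 - 2, -9) = -4*57/2 = -114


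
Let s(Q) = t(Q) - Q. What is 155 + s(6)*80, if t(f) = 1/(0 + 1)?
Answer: -245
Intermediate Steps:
t(f) = 1 (t(f) = 1/1 = 1)
s(Q) = 1 - Q
155 + s(6)*80 = 155 + (1 - 1*6)*80 = 155 + (1 - 6)*80 = 155 - 5*80 = 155 - 400 = -245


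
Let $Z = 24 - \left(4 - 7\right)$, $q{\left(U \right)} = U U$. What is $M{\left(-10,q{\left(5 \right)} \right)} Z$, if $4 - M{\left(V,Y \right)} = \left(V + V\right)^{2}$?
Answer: $-10692$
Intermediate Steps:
$q{\left(U \right)} = U^{2}$
$M{\left(V,Y \right)} = 4 - 4 V^{2}$ ($M{\left(V,Y \right)} = 4 - \left(V + V\right)^{2} = 4 - \left(2 V\right)^{2} = 4 - 4 V^{2}$)
$Z = 27$ ($Z = 24 - \left(4 - 7\right) = 24 - -3 = 24 + 3 = 27$)
$M{\left(-10,q{\left(5 \right)} \right)} Z = \left(4 - 4 \left(-10\right)^{2}\right) 27 = \left(4 - 400\right) 27 = \left(-396\right) 27 = -10692$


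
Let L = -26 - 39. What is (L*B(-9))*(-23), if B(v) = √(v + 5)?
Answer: 2990*I ≈ 2990.0*I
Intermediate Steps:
B(v) = √(5 + v)
L = -65
(L*B(-9))*(-23) = -65*√(5 - 9)*(-23) = -130*I*(-23) = 2990*I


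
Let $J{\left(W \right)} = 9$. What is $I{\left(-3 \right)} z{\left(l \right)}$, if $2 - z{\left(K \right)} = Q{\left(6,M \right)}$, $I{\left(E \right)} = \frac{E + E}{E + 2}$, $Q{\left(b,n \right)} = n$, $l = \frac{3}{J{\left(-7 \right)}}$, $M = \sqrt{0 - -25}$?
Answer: $-18$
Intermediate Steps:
$M = 5$ ($M = \sqrt{0 + 25} = \sqrt{25} = 5$)
$l = \frac{1}{3}$ ($l = \frac{3}{9} = 3 \cdot \frac{1}{9} = \frac{1}{3} \approx 0.33333$)
$I{\left(E \right)} = \frac{2 E}{2 + E}$
$z{\left(K \right)} = -3$ ($z{\left(K \right)} = 2 - 5 = -3$)
$I{\left(-3 \right)} z{\left(l \right)} = 2 \left(-3\right) \frac{1}{2 - 3} \left(-3\right) = 2 \left(-3\right) \frac{1}{-1} \left(-3\right) = 2 \left(-3\right) \left(-1\right) \left(-3\right) = 6 \left(-3\right) = -18$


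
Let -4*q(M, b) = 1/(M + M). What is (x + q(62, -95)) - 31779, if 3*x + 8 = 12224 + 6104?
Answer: -38200435/1488 ≈ -25672.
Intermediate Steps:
x = 18320/3 (x = -8/3 + (12224 + 6104)/3 = -8/3 + (1/3)*18328 = -8/3 + 18328/3 = 18320/3 ≈ 6106.7)
q(M, b) = -1/(8*M) (q(M, b) = -1/(4*(M + M)) = -1/(2*M)/4 = -1/(8*M))
(x + q(62, -95)) - 31779 = (18320/3 - 1/8/62) - 31779 = (18320/3 - 1/8*1/62) - 31779 = (18320/3 - 1/496) - 31779 = 9086717/1488 - 31779 = -38200435/1488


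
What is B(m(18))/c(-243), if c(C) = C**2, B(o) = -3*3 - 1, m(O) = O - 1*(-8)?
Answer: -10/59049 ≈ -0.00016935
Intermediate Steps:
m(O) = 8 + O (m(O) = O + 8 = 8 + O)
B(o) = -10 (B(o) = -9 - 1 = -10)
B(m(18))/c(-243) = -10/((-243)**2) = -10/59049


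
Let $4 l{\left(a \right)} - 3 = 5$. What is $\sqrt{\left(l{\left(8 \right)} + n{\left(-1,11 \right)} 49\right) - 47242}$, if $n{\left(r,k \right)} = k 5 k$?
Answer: $3 i \sqrt{1955} \approx 132.65 i$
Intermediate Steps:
$l{\left(a \right)} = 2$ ($l{\left(a \right)} = \frac{3}{4} + \frac{1}{4} \cdot 5 = \frac{3}{4} + \frac{5}{4} = 2$)
$n{\left(r,k \right)} = 5 k^{2}$ ($n{\left(r,k \right)} = 5 k k = 5 k^{2}$)
$\sqrt{\left(l{\left(8 \right)} + n{\left(-1,11 \right)} 49\right) - 47242} = \sqrt{\left(2 + 5 \cdot 11^{2} \cdot 49\right) - 47242} = \sqrt{\left(2 + 5 \cdot 121 \cdot 49\right) - 47242} = \sqrt{\left(2 + 605 \cdot 49\right) - 47242} = \sqrt{\left(2 + 29645\right) - 47242} = \sqrt{29647 - 47242} = \sqrt{-17595} = 3 i \sqrt{1955}$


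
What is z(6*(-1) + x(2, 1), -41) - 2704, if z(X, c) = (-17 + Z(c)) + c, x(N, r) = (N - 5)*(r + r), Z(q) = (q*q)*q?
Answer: -71683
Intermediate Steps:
Z(q) = q³ (Z(q) = q²*q = q³)
x(N, r) = 2*r*(-5 + N) (x(N, r) = (-5 + N)*(2*r) = 2*r*(-5 + N))
z(X, c) = -17 + c + c³ (z(X, c) = (-17 + c³) + c = -17 + c + c³)
z(6*(-1) + x(2, 1), -41) - 2704 = (-17 - 41 + (-41)³) - 2704 = (-17 - 41 - 68921) - 2704 = -68979 - 2704 = -71683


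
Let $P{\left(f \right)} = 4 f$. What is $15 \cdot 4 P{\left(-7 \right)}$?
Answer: $-1680$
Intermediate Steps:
$15 \cdot 4 P{\left(-7 \right)} = 15 \cdot 4 \cdot 4 \left(-7\right) = 15 \cdot 4 \left(-28\right) = 15 \left(-112\right) = -1680$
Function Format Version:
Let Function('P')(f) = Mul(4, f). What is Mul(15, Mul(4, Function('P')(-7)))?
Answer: -1680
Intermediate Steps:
Mul(15, Mul(4, Function('P')(-7))) = Mul(15, Mul(4, Mul(4, -7))) = Mul(15, Mul(4, -28)) = Mul(15, -112) = -1680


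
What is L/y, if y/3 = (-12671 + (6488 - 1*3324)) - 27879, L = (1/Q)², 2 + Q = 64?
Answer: -1/431135352 ≈ -2.3195e-9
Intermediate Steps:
Q = 62 (Q = -2 + 64 = 62)
L = 1/3844 (L = (1/62)² = 1/3844 ≈ 0.00026015)
y = -112158 (y = 3*((-12671 + (6488 - 1*3324)) - 27879) = 3*((-12671 + (6488 - 3324)) - 27879) = 3*((-12671 + 3164) - 27879) = 3*(-9507 - 27879) = 3*(-37386) = -112158)
L/y = (1/3844)/(-112158) = (1/3844)*(-1/112158) = -1/431135352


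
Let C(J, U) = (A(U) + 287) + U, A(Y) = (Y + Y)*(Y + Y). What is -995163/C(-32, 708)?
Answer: -58539/118003 ≈ -0.49608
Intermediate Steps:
A(Y) = 4*Y² (A(Y) = (2*Y)*(2*Y) = 4*Y²)
C(J, U) = 287 + U + 4*U² (C(J, U) = (4*U² + 287) + U = (287 + 4*U²) + U = 287 + U + 4*U²)
-995163/C(-32, 708) = -995163/(287 + 708 + 4*708²) = -995163/(287 + 708 + 4*501264) = -995163/(287 + 708 + 2005056) = -995163/2006051 = -995163*1/2006051 = -58539/118003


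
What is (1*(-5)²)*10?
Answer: 250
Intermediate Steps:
(1*(-5)²)*10 = (1*25)*10 = 25*10 = 250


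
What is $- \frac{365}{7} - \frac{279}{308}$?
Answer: $- \frac{16339}{308} \approx -53.049$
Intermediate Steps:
$- \frac{365}{7} - \frac{279}{308} = - \frac{16339}{308}$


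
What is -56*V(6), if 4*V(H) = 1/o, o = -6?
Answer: 7/3 ≈ 2.3333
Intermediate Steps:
V(H) = -1/24 (V(H) = (1/(-6))/4 = (1*(-⅙))/4 = (¼)*(-⅙) = -1/24)
-56*V(6) = -56*(-1/24) = 7/3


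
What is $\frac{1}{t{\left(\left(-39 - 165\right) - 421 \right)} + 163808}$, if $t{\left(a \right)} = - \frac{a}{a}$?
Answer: $\frac{1}{163807} \approx 6.1047 \cdot 10^{-6}$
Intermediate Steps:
$t{\left(a \right)} = -1$ ($t{\left(a \right)} = \left(-1\right) 1 = -1$)
$\frac{1}{t{\left(\left(-39 - 165\right) - 421 \right)} + 163808} = \frac{1}{-1 + 163808} = \frac{1}{163807}$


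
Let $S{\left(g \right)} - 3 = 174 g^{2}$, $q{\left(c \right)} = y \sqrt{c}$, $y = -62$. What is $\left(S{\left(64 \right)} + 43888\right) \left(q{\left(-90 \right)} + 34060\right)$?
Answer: $25769625700 - 140726670 i \sqrt{10} \approx 2.577 \cdot 10^{10} - 4.4502 \cdot 10^{8} i$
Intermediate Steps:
$q{\left(c \right)} = - 62 \sqrt{c}$
$S{\left(g \right)} = 3 + 174 g^{2}$
$\left(S{\left(64 \right)} + 43888\right) \left(q{\left(-90 \right)} + 34060\right) = \left(\left(3 + 174 \cdot 64^{2}\right) + 43888\right) \left(- 62 \sqrt{-90} + 34060\right) = \left(\left(3 + 174 \cdot 4096\right) + 43888\right) \left(- 62 \cdot 3 i \sqrt{10} + 34060\right) = \left(\left(3 + 712704\right) + 43888\right) \left(- 186 i \sqrt{10} + 34060\right) = \left(712707 + 43888\right) \left(34060 - 186 i \sqrt{10}\right) = 756595 \left(34060 - 186 i \sqrt{10}\right) = 25769625700 - 140726670 i \sqrt{10}$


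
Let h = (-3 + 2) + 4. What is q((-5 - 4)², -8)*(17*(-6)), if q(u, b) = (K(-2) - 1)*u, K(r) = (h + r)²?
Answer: 0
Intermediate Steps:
h = 3 (h = -1 + 4 = 3)
K(r) = (3 + r)²
q(u, b) = 0 (q(u, b) = ((3 - 2)² - 1)*u = (1² - 1)*u = (1 - 1)*u = 0*u = 0)
q((-5 - 4)², -8)*(17*(-6)) = 0*(17*(-6)) = 0*(-102) = 0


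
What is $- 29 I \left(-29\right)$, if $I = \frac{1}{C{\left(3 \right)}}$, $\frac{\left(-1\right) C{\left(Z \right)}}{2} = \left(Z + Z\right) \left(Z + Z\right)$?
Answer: $- \frac{841}{72} \approx -11.681$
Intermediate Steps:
$C{\left(Z \right)} = - 8 Z^{2}$ ($C{\left(Z \right)} = - 2 \left(Z + Z\right) \left(Z + Z\right) = - 2 \cdot 2 Z 2 Z = - 2 \cdot 4 Z^{2} = - 8 Z^{2}$)
$I = - \frac{1}{72}$ ($I = \frac{1}{\left(-8\right) 3^{2}} = \frac{1}{\left(-8\right) 9} = \frac{1}{-72} = - \frac{1}{72} \approx -0.013889$)
$- 29 I \left(-29\right) = \left(-29\right) \left(- \frac{1}{72}\right) \left(-29\right) = \frac{29}{72} \left(-29\right) = - \frac{841}{72}$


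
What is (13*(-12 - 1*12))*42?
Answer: -13104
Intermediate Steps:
(13*(-12 - 1*12))*42 = (13*(-12 - 12))*42 = (13*(-24))*42 = -312*42 = -13104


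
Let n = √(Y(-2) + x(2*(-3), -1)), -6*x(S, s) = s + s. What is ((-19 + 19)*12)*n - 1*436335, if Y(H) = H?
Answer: -436335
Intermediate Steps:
x(S, s) = -s/3 (x(S, s) = -(s + s)/6 = -s/3)
n = I*√15/3 (n = √(-2 - ⅓*(-1)) = √(-2 + ⅓) = √(-5/3) = I*√15/3 ≈ 1.291*I)
((-19 + 19)*12)*n - 1*436335 = ((-19 + 19)*12)*(I*√15/3) - 1*436335 = (0*12)*(I*√15/3) - 436335 = 0*(I*√15/3) - 436335 = 0 - 436335 = -436335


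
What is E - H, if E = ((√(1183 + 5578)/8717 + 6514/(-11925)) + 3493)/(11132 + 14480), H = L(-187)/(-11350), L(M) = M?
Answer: 8311702603/69331043700 + √6761/223259804 ≈ 0.11988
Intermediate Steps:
H = 187/11350 (H = -187/(-11350) = -187*(-1/11350) = 187/11350 ≈ 0.016476)
E = 41647511/305423100 + √6761/223259804 (E = ((√6761*(1/8717) + 6514*(-1/11925)) + 3493)/25612 = ((√6761/8717 - 6514/11925) + 3493)*(1/25612) = ((-6514/11925 + √6761/8717) + 3493)*(1/25612) = (41647511/11925 + √6761/8717)*(1/25612) = 41647511/305423100 + √6761/223259804 ≈ 0.13636)
E - H = (41647511/305423100 + √6761/223259804) - 1*187/11350 = (41647511/305423100 + √6761/223259804) - 187/11350 = 8311702603/69331043700 + √6761/223259804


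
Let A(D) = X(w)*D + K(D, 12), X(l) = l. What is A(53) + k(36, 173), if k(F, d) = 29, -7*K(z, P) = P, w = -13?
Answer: -4632/7 ≈ -661.71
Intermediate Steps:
K(z, P) = -P/7
A(D) = -12/7 - 13*D (A(D) = -13*D - 1/7*12 = -13*D - 12/7 = -12/7 - 13*D)
A(53) + k(36, 173) = (-12/7 - 13*53) + 29 = (-12/7 - 689) + 29 = -4835/7 + 29 = -4632/7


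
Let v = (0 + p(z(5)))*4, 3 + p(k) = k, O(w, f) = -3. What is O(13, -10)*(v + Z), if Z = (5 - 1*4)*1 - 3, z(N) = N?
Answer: -18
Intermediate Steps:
p(k) = -3 + k
Z = -2 (Z = (5 - 4)*1 - 3 = 1*1 - 3 = 1 - 3 = -2)
v = 8 (v = (0 + (-3 + 5))*4 = (0 + 2)*4 = 2*4 = 8)
O(13, -10)*(v + Z) = -3*(8 - 2) = -3*6 = -18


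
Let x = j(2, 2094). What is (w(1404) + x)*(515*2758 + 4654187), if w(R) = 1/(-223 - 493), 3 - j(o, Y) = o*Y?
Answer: -18202173142777/716 ≈ -2.5422e+10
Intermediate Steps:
j(o, Y) = 3 - Y*o (j(o, Y) = 3 - o*Y = 3 - Y*o)
x = -4185 (x = 3 - 1*2094*2 = 3 - 4188 = -4185)
w(R) = -1/716 (w(R) = 1/(-716) = -1/716)
(w(1404) + x)*(515*2758 + 4654187) = (-1/716 - 4185)*(515*2758 + 4654187) = -2996461*(1420370 + 4654187)/716 = -2996461/716*6074557 = -18202173142777/716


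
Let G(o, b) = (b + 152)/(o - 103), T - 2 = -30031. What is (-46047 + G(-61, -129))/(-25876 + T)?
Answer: 7551731/9168420 ≈ 0.82367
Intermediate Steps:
T = -30029 (T = 2 - 30031 = -30029)
G(o, b) = (152 + b)/(-103 + o)
(-46047 + G(-61, -129))/(-25876 + T) = (-46047 + (152 - 129)/(-103 - 61))/(-25876 - 30029) = (-46047 + 23/(-164))/(-55905) = (-46047 - 1/164*23)*(-1/55905) = (-46047 - 23/164)*(-1/55905) = -7551731/164*(-1/55905) = 7551731/9168420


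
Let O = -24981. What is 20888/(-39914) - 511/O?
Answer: -35814791/71220831 ≈ -0.50287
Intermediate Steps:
20888/(-39914) - 511/O = 20888/(-39914) - 511/(-24981) = 20888*(-1/39914) - 511*(-1/24981) = -1492/2851 + 511/24981 = -35814791/71220831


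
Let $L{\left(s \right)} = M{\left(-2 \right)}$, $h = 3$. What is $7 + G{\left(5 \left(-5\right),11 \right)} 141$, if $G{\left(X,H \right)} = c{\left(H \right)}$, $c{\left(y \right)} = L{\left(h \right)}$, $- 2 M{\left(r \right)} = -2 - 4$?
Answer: $430$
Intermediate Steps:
$M{\left(r \right)} = 3$ ($M{\left(r \right)} = - \frac{-2 - 4}{2} = \left(- \frac{1}{2}\right) \left(-6\right) = 3$)
$L{\left(s \right)} = 3$
$c{\left(y \right)} = 3$
$G{\left(X,H \right)} = 3$
$7 + G{\left(5 \left(-5\right),11 \right)} 141 = 7 + 3 \cdot 141 = 7 + 423 = 430$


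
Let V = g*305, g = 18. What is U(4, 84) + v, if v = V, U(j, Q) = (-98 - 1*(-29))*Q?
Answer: -306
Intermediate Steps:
U(j, Q) = -69*Q (U(j, Q) = (-98 + 29)*Q = -69*Q)
V = 5490 (V = 18*305 = 5490)
v = 5490
U(4, 84) + v = -69*84 + 5490 = -5796 + 5490 = -306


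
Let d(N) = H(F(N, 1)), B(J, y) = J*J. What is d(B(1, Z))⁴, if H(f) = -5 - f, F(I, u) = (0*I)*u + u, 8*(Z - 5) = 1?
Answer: 1296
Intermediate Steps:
Z = 41/8 (Z = 5 + (⅛)*1 = 5 + ⅛ = 41/8 ≈ 5.1250)
F(I, u) = u (F(I, u) = 0*u + u = 0 + u = u)
B(J, y) = J²
d(N) = -6 (d(N) = -5 - 1*1 = -5 - 1 = -6)
d(B(1, Z))⁴ = (-6)⁴ = 1296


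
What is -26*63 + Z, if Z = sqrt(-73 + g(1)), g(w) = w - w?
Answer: -1638 + I*sqrt(73) ≈ -1638.0 + 8.544*I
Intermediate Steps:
g(w) = 0
Z = I*sqrt(73) (Z = sqrt(-73 + 0) = sqrt(-73) = I*sqrt(73) ≈ 8.544*I)
-26*63 + Z = -26*63 + I*sqrt(73) = -1638 + I*sqrt(73)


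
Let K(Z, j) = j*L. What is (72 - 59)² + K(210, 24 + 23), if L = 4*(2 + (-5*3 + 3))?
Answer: -1711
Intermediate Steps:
L = -40 (L = 4*(2 + (-15 + 3)) = 4*(2 - 12) = 4*(-10) = -40)
K(Z, j) = -40*j (K(Z, j) = j*(-40) = -40*j)
(72 - 59)² + K(210, 24 + 23) = (72 - 59)² - 40*(24 + 23) = 13² - 40*47 = 169 - 1880 = -1711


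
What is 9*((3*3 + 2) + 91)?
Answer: 918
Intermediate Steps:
9*((3*3 + 2) + 91) = 9*((9 + 2) + 91) = 9*(11 + 91) = 9*102 = 918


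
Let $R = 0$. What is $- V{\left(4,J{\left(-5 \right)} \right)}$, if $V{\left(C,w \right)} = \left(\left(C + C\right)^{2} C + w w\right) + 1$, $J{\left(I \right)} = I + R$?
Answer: $-282$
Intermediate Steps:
$J{\left(I \right)} = I$ ($J{\left(I \right)} = I + 0 = I$)
$V{\left(C,w \right)} = 1 + w^{2} + 4 C^{3}$ ($V{\left(C,w \right)} = \left(\left(2 C\right)^{2} C + w^{2}\right) + 1 = \left(4 C^{2} C + w^{2}\right) + 1 = \left(4 C^{3} + w^{2}\right) + 1 = \left(w^{2} + 4 C^{3}\right) + 1 = 1 + w^{2} + 4 C^{3}$)
$- V{\left(4,J{\left(-5 \right)} \right)} = - (1 + \left(-5\right)^{2} + 4 \cdot 4^{3}) = - (1 + 25 + 4 \cdot 64) = - (1 + 25 + 256) = \left(-1\right) 282 = -282$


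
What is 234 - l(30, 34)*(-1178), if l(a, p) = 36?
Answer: 42642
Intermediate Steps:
234 - l(30, 34)*(-1178) = 234 - 1*36*(-1178) = 234 - 36*(-1178) = 234 + 42408 = 42642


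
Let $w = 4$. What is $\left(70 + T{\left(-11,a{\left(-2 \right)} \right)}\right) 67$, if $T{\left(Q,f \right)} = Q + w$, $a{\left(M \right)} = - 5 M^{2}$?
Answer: $4221$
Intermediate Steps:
$T{\left(Q,f \right)} = 4 + Q$ ($T{\left(Q,f \right)} = Q + 4 = 4 + Q$)
$\left(70 + T{\left(-11,a{\left(-2 \right)} \right)}\right) 67 = \left(70 + \left(4 - 11\right)\right) 67 = \left(70 - 7\right) 67 = 63 \cdot 67 = 4221$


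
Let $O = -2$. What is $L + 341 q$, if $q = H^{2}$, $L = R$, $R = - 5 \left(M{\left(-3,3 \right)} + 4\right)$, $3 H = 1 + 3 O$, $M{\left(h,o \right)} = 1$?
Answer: $\frac{8300}{9} \approx 922.22$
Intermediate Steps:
$H = - \frac{5}{3}$ ($H = \frac{1 + 3 \left(-2\right)}{3} = \frac{1 - 6}{3} = \frac{1}{3} \left(-5\right) = - \frac{5}{3} \approx -1.6667$)
$R = -25$ ($R = - 5 \left(1 + 4\right) = \left(-5\right) 5 = -25$)
$L = -25$
$q = \frac{25}{9}$ ($q = \left(- \frac{5}{3}\right)^{2} = \frac{25}{9} \approx 2.7778$)
$L + 341 q = -25 + 341 \cdot \frac{25}{9} = -25 + \frac{8525}{9} = \frac{8300}{9}$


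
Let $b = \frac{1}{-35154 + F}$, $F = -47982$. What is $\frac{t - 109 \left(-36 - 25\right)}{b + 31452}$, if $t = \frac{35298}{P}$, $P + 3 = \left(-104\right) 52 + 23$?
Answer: $\frac{247949752992}{1174042268479} \approx 0.21119$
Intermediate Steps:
$P = -5388$ ($P = -3 + \left(\left(-104\right) 52 + 23\right) = -3 + \left(-5408 + 23\right) = -3 - 5385 = -5388$)
$b = - \frac{1}{83136}$ ($b = \frac{1}{-35154 - 47982} = \frac{1}{-83136} = - \frac{1}{83136} \approx -1.2028 \cdot 10^{-5}$)
$t = - \frac{5883}{898}$ ($t = \frac{35298}{-5388} = 35298 \left(- \frac{1}{5388}\right) = - \frac{5883}{898} \approx -6.5512$)
$\frac{t - 109 \left(-36 - 25\right)}{b + 31452} = \frac{- \frac{5883}{898} - 109 \left(-36 - 25\right)}{- \frac{1}{83136} + 31452} = \frac{- \frac{5883}{898} - -6649}{\frac{2614793471}{83136}} = \left(- \frac{5883}{898} + 6649\right) \frac{83136}{2614793471} = \frac{5964919}{898} \cdot \frac{83136}{2614793471} = \frac{247949752992}{1174042268479}$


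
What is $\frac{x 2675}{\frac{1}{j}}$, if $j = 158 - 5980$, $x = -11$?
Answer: $171312350$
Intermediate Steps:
$j = -5822$ ($j = 158 - 5980 = -5822$)
$\frac{x 2675}{\frac{1}{j}} = \frac{\left(-11\right) 2675}{\frac{1}{-5822}} = - \frac{29425}{- \frac{1}{5822}} = \left(-29425\right) \left(-5822\right) = 171312350$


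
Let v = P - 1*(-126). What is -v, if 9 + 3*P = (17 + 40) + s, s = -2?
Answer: -424/3 ≈ -141.33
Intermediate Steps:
P = 46/3 (P = -3 + ((17 + 40) - 2)/3 = -3 + (57 - 2)/3 = -3 + (⅓)*55 = -3 + 55/3 = 46/3 ≈ 15.333)
v = 424/3 (v = 46/3 - 1*(-126) = 46/3 + 126 = 424/3 ≈ 141.33)
-v = -1*424/3 = -424/3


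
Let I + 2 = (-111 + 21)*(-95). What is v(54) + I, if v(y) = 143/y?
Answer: 461735/54 ≈ 8550.6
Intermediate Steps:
I = 8548 (I = -2 + (-111 + 21)*(-95) = -2 - 90*(-95) = -2 + 8550 = 8548)
v(54) + I = 143/54 + 8548 = 461735/54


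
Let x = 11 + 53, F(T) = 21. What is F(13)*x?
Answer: 1344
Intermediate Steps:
x = 64
F(13)*x = 21*64 = 1344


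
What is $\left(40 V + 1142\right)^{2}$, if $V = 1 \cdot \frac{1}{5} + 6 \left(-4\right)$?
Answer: $36100$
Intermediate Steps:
$V = - \frac{119}{5}$ ($V = 1 \cdot \frac{1}{5} - 24 = \frac{1}{5} - 24 = - \frac{119}{5} \approx -23.8$)
$\left(40 V + 1142\right)^{2} = \left(40 \left(- \frac{119}{5}\right) + 1142\right)^{2} = \left(-952 + 1142\right)^{2} = 190^{2} = 36100$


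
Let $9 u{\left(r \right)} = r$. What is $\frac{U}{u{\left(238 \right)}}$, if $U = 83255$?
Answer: $\frac{749295}{238} \approx 3148.3$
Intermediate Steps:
$u{\left(r \right)} = \frac{r}{9}$
$\frac{U}{u{\left(238 \right)}} = \frac{83255}{\frac{1}{9} \cdot 238} = \frac{83255}{\frac{238}{9}} = 83255 \cdot \frac{9}{238} = \frac{749295}{238}$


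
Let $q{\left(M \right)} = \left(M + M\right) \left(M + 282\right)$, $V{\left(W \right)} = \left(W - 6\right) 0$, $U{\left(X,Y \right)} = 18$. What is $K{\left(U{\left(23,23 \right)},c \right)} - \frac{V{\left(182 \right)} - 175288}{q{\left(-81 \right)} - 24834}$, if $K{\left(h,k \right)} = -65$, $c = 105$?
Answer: $- \frac{976507}{14349} \approx -68.054$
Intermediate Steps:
$V{\left(W \right)} = 0$ ($V{\left(W \right)} = \left(-6 + W\right) 0 = 0$)
$q{\left(M \right)} = 2 M \left(282 + M\right)$
$K{\left(U{\left(23,23 \right)},c \right)} - \frac{V{\left(182 \right)} - 175288}{q{\left(-81 \right)} - 24834} = -65 - \frac{0 - 175288}{2 \left(-81\right) \left(282 - 81\right) - 24834} = -65 - - \frac{175288}{2 \left(-81\right) 201 - 24834} = -65 - - \frac{175288}{-32562 - 24834} = -65 - - \frac{175288}{-57396} = -65 - \left(-175288\right) \left(- \frac{1}{57396}\right) = -65 - \frac{43822}{14349} = - \frac{976507}{14349}$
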